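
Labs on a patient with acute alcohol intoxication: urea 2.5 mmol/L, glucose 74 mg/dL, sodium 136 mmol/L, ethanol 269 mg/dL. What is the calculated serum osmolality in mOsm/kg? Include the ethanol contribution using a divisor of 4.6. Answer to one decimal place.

Calculated osmolality = 2·Na + glucose/18 + urea + ethanol/4.6
= 2·136 + 74/18 + 2.5 + 269/4.6
= 272 + 4.11 + 2.50 + 58.48
= 337.09 mOsm/kg

337.1 mOsm/kg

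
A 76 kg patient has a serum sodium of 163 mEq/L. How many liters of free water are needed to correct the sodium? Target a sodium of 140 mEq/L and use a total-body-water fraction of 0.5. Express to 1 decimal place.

6.2 L

TBW = 0.5 · 76 = 38 L
Free water deficit = TBW · (Na/140 − 1)
= 38 · (163/140 − 1)
= 38 · 0.1643
= 6.24 L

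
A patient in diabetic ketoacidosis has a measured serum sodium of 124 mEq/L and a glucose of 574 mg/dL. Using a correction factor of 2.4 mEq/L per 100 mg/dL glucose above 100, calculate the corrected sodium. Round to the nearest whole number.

Corrected Na = measured Na + 2.4 · (glucose − 100)/100
= 124 + 2.4 · (574 − 100)/100
= 124 + 11.4
= 135.4 mEq/L

135 mEq/L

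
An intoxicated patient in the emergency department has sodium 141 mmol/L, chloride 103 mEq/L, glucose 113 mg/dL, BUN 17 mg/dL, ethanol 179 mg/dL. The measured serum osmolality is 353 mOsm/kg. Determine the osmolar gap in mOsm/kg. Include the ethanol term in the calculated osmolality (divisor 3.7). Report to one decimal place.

Calculated osmolality = 2·Na + glucose/18 + BUN/2.8 + ethanol/3.7
= 2·141 + 113/18 + 17/2.8 + 179/3.7
= 282 + 6.28 + 6.07 + 48.38
= 342.73 mOsm/kg ≈ 342.7 mOsm/kg
Osmolar gap = measured − calculated = 353 − 342.7 = 10.3 mOsm/kg

10.3 mOsm/kg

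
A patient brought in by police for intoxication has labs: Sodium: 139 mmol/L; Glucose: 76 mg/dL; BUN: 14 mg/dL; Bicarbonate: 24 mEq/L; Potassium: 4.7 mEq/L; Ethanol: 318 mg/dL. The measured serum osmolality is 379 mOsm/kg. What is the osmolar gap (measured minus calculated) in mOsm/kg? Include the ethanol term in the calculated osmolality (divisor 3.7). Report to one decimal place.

Calculated osmolality = 2·Na + glucose/18 + BUN/2.8 + ethanol/3.7
= 2·139 + 76/18 + 14/2.8 + 318/3.7
= 278 + 4.22 + 5 + 85.95
= 373.17 mOsm/kg ≈ 373.2 mOsm/kg
Osmolar gap = measured − calculated = 379 − 373.2 = 5.8 mOsm/kg

5.8 mOsm/kg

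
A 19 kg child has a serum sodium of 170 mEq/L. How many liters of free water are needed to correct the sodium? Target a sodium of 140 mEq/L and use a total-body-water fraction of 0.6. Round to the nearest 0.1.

2.4 L

TBW = 0.6 · 19 = 11.4 L
Free water deficit = TBW · (Na/140 − 1)
= 11.4 · (170/140 − 1)
= 11.4 · 0.2143
= 2.44 L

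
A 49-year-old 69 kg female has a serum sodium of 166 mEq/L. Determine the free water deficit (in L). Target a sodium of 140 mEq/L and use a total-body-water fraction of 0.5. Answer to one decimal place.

TBW = 0.5 · 69 = 34.5 L
Free water deficit = TBW · (Na/140 − 1)
= 34.5 · (166/140 − 1)
= 34.5 · 0.1857
= 6.41 L

6.4 L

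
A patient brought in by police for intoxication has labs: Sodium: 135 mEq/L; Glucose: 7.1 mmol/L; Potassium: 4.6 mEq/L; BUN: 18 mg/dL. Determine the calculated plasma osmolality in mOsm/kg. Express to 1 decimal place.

Calculated osmolality = 2·Na + glucose + BUN/2.8
= 2·135 + 7.1 + 18/2.8
= 270 + 7.10 + 6.43
= 283.53 mOsm/kg

283.5 mOsm/kg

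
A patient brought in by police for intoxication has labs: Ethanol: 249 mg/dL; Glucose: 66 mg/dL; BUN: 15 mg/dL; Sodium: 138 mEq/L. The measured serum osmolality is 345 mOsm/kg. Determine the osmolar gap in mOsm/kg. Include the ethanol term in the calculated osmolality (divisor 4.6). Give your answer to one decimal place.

Calculated osmolality = 2·Na + glucose/18 + BUN/2.8 + ethanol/4.6
= 2·138 + 66/18 + 15/2.8 + 249/4.6
= 276 + 3.67 + 5.36 + 54.13
= 339.16 mOsm/kg ≈ 339.2 mOsm/kg
Osmolar gap = measured − calculated = 345 − 339.2 = 5.8 mOsm/kg

5.8 mOsm/kg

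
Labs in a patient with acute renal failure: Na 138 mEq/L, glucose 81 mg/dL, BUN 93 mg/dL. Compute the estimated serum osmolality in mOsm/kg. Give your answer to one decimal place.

313.7 mOsm/kg

Calculated osmolality = 2·Na + glucose/18 + BUN/2.8
= 2·138 + 81/18 + 93/2.8
= 276 + 4.50 + 33.21
= 313.71 mOsm/kg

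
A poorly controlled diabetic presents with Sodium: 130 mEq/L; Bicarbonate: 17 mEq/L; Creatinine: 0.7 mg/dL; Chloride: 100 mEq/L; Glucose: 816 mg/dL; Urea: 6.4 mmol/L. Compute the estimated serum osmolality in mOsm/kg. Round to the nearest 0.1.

Calculated osmolality = 2·Na + glucose/18 + urea
= 2·130 + 816/18 + 6.4
= 260 + 45.33 + 6.40
= 311.73 mOsm/kg

311.7 mOsm/kg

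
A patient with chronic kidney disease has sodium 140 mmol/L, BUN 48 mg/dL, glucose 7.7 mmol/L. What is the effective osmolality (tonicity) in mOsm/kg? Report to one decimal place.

Effective osmolality excludes urea (freely permeant across cell membranes):
2·Na + glucose
= 2·140 + 7.7
= 280 + 7.7
= 287.7 mOsm/kg

287.7 mOsm/kg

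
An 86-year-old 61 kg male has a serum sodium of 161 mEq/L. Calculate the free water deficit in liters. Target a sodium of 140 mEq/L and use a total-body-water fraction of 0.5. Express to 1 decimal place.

4.6 L

TBW = 0.5 · 61 = 30.5 L
Free water deficit = TBW · (Na/140 − 1)
= 30.5 · (161/140 − 1)
= 30.5 · 0.15
= 4.58 L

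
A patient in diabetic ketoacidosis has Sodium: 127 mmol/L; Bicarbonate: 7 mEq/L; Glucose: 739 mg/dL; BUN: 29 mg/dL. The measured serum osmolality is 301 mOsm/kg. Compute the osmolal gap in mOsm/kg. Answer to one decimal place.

-4.4 mOsm/kg

Calculated osmolality = 2·Na + glucose/18 + BUN/2.8
= 2·127 + 739/18 + 29/2.8
= 254 + 41.06 + 10.36
= 305.42 mOsm/kg ≈ 305.4 mOsm/kg
Osmolar gap = measured − calculated = 301 − 305.4 = -4.4 mOsm/kg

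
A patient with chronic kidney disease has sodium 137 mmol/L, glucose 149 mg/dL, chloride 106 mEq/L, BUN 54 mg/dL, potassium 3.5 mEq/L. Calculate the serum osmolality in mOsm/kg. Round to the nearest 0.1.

301.6 mOsm/kg

Calculated osmolality = 2·Na + glucose/18 + BUN/2.8
= 2·137 + 149/18 + 54/2.8
= 274 + 8.28 + 19.29
= 301.57 mOsm/kg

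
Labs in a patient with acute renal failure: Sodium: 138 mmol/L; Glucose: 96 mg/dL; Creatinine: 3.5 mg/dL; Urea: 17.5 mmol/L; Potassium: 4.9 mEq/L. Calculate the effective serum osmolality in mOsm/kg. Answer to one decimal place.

281.3 mOsm/kg

Effective osmolality excludes urea (freely permeant across cell membranes):
2·Na + glucose/18
= 2·138 + 96/18
= 276 + 5.33
= 281.33 mOsm/kg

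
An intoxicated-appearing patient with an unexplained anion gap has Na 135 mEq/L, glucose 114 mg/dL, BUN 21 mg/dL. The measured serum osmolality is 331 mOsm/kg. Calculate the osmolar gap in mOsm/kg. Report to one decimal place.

Calculated osmolality = 2·Na + glucose/18 + BUN/2.8
= 2·135 + 114/18 + 21/2.8
= 270 + 6.33 + 7.50
= 283.83 mOsm/kg ≈ 283.8 mOsm/kg
Osmolar gap = measured − calculated = 331 − 283.8 = 47.2 mOsm/kg

47.2 mOsm/kg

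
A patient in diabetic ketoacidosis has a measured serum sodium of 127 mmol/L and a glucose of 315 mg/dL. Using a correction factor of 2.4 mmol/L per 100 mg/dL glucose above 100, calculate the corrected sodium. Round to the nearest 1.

Corrected Na = measured Na + 2.4 · (glucose − 100)/100
= 127 + 2.4 · (315 − 100)/100
= 127 + 5.2
= 132.2 mmol/L

132 mmol/L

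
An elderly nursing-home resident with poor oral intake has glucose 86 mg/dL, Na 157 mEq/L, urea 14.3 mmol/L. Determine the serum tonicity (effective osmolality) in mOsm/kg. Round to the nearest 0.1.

Effective osmolality excludes urea (freely permeant across cell membranes):
2·Na + glucose/18
= 2·157 + 86/18
= 314 + 4.78
= 318.78 mOsm/kg

318.8 mOsm/kg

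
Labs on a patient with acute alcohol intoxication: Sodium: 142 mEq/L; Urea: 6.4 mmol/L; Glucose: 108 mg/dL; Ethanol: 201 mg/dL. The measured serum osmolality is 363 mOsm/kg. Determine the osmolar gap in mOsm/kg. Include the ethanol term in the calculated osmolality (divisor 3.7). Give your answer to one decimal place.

Calculated osmolality = 2·Na + glucose/18 + urea + ethanol/3.7
= 2·142 + 108/18 + 6.4 + 201/3.7
= 284 + 6 + 6.40 + 54.32
= 350.72 mOsm/kg ≈ 350.7 mOsm/kg
Osmolar gap = measured − calculated = 363 − 350.7 = 12.3 mOsm/kg

12.3 mOsm/kg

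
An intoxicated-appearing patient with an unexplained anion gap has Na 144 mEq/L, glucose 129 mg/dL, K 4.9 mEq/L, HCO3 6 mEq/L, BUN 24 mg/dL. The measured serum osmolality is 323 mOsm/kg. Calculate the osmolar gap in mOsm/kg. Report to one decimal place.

19.3 mOsm/kg

Calculated osmolality = 2·Na + glucose/18 + BUN/2.8
= 2·144 + 129/18 + 24/2.8
= 288 + 7.17 + 8.57
= 303.74 mOsm/kg ≈ 303.7 mOsm/kg
Osmolar gap = measured − calculated = 323 − 303.7 = 19.3 mOsm/kg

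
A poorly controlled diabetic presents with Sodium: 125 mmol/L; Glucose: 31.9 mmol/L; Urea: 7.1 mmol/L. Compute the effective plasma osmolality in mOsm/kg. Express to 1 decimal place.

Effective osmolality excludes urea (freely permeant across cell membranes):
2·Na + glucose
= 2·125 + 31.9
= 250 + 31.9
= 281.9 mOsm/kg

281.9 mOsm/kg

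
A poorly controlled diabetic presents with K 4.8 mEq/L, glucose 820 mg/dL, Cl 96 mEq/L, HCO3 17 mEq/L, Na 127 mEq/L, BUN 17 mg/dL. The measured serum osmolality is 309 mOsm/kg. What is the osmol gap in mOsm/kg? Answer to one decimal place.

3.4 mOsm/kg

Calculated osmolality = 2·Na + glucose/18 + BUN/2.8
= 2·127 + 820/18 + 17/2.8
= 254 + 45.56 + 6.07
= 305.63 mOsm/kg ≈ 305.6 mOsm/kg
Osmolar gap = measured − calculated = 309 − 305.6 = 3.4 mOsm/kg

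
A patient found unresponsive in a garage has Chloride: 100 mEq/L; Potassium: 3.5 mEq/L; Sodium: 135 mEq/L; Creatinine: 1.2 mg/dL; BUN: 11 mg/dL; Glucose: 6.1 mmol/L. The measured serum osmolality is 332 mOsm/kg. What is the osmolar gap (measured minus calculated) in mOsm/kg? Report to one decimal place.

52.0 mOsm/kg

Calculated osmolality = 2·Na + glucose + BUN/2.8
= 2·135 + 6.1 + 11/2.8
= 270 + 6.10 + 3.93
= 280.03 mOsm/kg ≈ 280.0 mOsm/kg
Osmolar gap = measured − calculated = 332 − 280.0 = 52.0 mOsm/kg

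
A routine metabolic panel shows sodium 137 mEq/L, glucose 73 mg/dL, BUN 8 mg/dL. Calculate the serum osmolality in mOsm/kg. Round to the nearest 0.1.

280.9 mOsm/kg

Calculated osmolality = 2·Na + glucose/18 + BUN/2.8
= 2·137 + 73/18 + 8/2.8
= 274 + 4.06 + 2.86
= 280.92 mOsm/kg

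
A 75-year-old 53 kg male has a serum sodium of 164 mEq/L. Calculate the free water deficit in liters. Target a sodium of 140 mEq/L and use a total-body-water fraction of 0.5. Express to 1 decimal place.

4.5 L

TBW = 0.5 · 53 = 26.5 L
Free water deficit = TBW · (Na/140 − 1)
= 26.5 · (164/140 − 1)
= 26.5 · 0.1714
= 4.54 L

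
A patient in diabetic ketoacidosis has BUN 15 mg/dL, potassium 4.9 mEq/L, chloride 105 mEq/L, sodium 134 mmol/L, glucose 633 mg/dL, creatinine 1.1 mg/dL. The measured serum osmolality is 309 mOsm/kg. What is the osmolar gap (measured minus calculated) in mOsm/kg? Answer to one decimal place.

Calculated osmolality = 2·Na + glucose/18 + BUN/2.8
= 2·134 + 633/18 + 15/2.8
= 268 + 35.17 + 5.36
= 308.53 mOsm/kg ≈ 308.5 mOsm/kg
Osmolar gap = measured − calculated = 309 − 308.5 = 0.5 mOsm/kg

0.5 mOsm/kg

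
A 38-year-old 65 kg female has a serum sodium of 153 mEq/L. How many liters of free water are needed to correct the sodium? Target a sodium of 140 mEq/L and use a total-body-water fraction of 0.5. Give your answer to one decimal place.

TBW = 0.5 · 65 = 32.5 L
Free water deficit = TBW · (Na/140 − 1)
= 32.5 · (153/140 − 1)
= 32.5 · 0.0929
= 3.02 L

3.0 L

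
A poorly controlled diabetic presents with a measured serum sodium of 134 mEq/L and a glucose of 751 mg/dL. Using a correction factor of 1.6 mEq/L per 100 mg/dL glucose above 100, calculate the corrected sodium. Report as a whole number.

Corrected Na = measured Na + 1.6 · (glucose − 100)/100
= 134 + 1.6 · (751 − 100)/100
= 134 + 10.4
= 144.4 mEq/L

144 mEq/L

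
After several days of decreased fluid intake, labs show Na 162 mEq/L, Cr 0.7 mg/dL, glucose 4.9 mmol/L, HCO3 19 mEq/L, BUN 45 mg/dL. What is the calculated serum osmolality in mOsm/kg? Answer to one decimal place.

Calculated osmolality = 2·Na + glucose + BUN/2.8
= 2·162 + 4.9 + 45/2.8
= 324 + 4.90 + 16.07
= 344.97 mOsm/kg

345.0 mOsm/kg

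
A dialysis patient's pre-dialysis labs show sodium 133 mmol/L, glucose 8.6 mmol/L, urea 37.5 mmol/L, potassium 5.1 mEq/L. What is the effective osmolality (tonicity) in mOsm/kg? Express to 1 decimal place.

274.6 mOsm/kg

Effective osmolality excludes urea (freely permeant across cell membranes):
2·Na + glucose
= 2·133 + 8.6
= 266 + 8.6
= 274.6 mOsm/kg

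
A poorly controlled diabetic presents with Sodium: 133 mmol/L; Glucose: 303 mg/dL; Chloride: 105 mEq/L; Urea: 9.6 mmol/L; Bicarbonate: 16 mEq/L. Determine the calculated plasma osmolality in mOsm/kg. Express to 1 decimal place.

292.4 mOsm/kg

Calculated osmolality = 2·Na + glucose/18 + urea
= 2·133 + 303/18 + 9.6
= 266 + 16.83 + 9.60
= 292.43 mOsm/kg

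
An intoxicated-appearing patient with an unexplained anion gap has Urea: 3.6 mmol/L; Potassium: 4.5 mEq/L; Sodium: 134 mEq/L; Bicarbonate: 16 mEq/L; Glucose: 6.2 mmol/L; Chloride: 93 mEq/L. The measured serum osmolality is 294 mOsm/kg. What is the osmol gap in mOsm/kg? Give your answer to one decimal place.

Calculated osmolality = 2·Na + glucose + urea
= 2·134 + 6.2 + 3.6
= 268 + 6.20 + 3.60
= 277.8 mOsm/kg ≈ 277.8 mOsm/kg
Osmolar gap = measured − calculated = 294 − 277.8 = 16.2 mOsm/kg

16.2 mOsm/kg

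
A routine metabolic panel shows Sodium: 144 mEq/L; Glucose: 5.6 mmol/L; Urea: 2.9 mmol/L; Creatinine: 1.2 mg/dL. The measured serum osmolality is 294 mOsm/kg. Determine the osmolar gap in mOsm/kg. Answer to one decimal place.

-2.5 mOsm/kg

Calculated osmolality = 2·Na + glucose + urea
= 2·144 + 5.6 + 2.9
= 288 + 5.60 + 2.90
= 296.5 mOsm/kg ≈ 296.5 mOsm/kg
Osmolar gap = measured − calculated = 294 − 296.5 = -2.5 mOsm/kg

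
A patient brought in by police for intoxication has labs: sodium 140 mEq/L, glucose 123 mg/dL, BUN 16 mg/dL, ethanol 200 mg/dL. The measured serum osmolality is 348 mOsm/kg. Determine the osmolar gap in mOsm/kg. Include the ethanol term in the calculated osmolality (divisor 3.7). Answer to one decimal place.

Calculated osmolality = 2·Na + glucose/18 + BUN/2.8 + ethanol/3.7
= 2·140 + 123/18 + 16/2.8 + 200/3.7
= 280 + 6.83 + 5.71 + 54.05
= 346.59 mOsm/kg ≈ 346.6 mOsm/kg
Osmolar gap = measured − calculated = 348 − 346.6 = 1.4 mOsm/kg

1.4 mOsm/kg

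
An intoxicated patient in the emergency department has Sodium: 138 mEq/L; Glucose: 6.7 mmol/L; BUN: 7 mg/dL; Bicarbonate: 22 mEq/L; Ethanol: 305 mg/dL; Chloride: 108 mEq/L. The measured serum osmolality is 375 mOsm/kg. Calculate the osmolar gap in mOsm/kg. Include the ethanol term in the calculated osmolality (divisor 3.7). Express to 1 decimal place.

Calculated osmolality = 2·Na + glucose + BUN/2.8 + ethanol/3.7
= 2·138 + 6.7 + 7/2.8 + 305/3.7
= 276 + 6.70 + 2.50 + 82.43
= 367.63 mOsm/kg ≈ 367.6 mOsm/kg
Osmolar gap = measured − calculated = 375 − 367.6 = 7.4 mOsm/kg

7.4 mOsm/kg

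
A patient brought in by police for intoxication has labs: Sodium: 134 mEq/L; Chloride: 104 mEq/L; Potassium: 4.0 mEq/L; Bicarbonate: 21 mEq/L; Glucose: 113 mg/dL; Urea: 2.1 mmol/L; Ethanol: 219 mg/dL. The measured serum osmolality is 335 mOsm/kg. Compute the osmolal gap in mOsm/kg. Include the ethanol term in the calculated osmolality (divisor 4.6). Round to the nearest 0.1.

Calculated osmolality = 2·Na + glucose/18 + urea + ethanol/4.6
= 2·134 + 113/18 + 2.1 + 219/4.6
= 268 + 6.28 + 2.10 + 47.61
= 323.99 mOsm/kg ≈ 324.0 mOsm/kg
Osmolar gap = measured − calculated = 335 − 324.0 = 11.0 mOsm/kg

11.0 mOsm/kg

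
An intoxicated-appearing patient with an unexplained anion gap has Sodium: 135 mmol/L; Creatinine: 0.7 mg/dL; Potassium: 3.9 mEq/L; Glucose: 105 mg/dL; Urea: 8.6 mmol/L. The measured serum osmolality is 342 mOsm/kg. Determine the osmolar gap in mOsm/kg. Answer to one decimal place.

Calculated osmolality = 2·Na + glucose/18 + urea
= 2·135 + 105/18 + 8.6
= 270 + 5.83 + 8.60
= 284.43 mOsm/kg ≈ 284.4 mOsm/kg
Osmolar gap = measured − calculated = 342 − 284.4 = 57.6 mOsm/kg

57.6 mOsm/kg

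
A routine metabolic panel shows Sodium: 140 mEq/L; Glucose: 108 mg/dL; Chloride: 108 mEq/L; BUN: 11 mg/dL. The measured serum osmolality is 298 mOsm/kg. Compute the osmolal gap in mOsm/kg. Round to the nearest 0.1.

Calculated osmolality = 2·Na + glucose/18 + BUN/2.8
= 2·140 + 108/18 + 11/2.8
= 280 + 6 + 3.93
= 289.93 mOsm/kg ≈ 289.9 mOsm/kg
Osmolar gap = measured − calculated = 298 − 289.9 = 8.1 mOsm/kg

8.1 mOsm/kg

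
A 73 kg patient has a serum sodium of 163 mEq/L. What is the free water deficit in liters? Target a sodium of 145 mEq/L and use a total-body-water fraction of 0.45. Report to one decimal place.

4.1 L

TBW = 0.45 · 73 = 32.85 L
Free water deficit = TBW · (Na/145 − 1)
= 32.85 · (163/145 − 1)
= 32.85 · 0.1241
= 4.08 L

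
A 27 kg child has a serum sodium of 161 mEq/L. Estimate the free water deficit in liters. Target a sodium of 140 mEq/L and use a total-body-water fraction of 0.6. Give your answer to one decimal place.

2.4 L

TBW = 0.6 · 27 = 16.2 L
Free water deficit = TBW · (Na/140 − 1)
= 16.2 · (161/140 − 1)
= 16.2 · 0.15
= 2.43 L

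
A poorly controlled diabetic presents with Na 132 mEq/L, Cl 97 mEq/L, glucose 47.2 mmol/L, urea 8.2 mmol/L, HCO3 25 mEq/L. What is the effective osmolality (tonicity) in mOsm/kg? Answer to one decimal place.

311.2 mOsm/kg

Effective osmolality excludes urea (freely permeant across cell membranes):
2·Na + glucose
= 2·132 + 47.2
= 264 + 47.2
= 311.2 mOsm/kg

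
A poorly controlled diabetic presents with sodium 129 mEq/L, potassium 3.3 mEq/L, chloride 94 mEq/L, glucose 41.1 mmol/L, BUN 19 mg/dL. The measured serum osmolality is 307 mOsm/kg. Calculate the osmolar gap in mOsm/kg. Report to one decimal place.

1.1 mOsm/kg

Calculated osmolality = 2·Na + glucose + BUN/2.8
= 2·129 + 41.1 + 19/2.8
= 258 + 41.10 + 6.79
= 305.89 mOsm/kg ≈ 305.9 mOsm/kg
Osmolar gap = measured − calculated = 307 − 305.9 = 1.1 mOsm/kg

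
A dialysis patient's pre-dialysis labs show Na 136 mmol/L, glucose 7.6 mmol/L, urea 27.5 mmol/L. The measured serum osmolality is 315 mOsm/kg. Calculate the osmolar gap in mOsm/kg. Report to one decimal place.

Calculated osmolality = 2·Na + glucose + urea
= 2·136 + 7.6 + 27.5
= 272 + 7.60 + 27.50
= 307.1 mOsm/kg ≈ 307.1 mOsm/kg
Osmolar gap = measured − calculated = 315 − 307.1 = 7.9 mOsm/kg

7.9 mOsm/kg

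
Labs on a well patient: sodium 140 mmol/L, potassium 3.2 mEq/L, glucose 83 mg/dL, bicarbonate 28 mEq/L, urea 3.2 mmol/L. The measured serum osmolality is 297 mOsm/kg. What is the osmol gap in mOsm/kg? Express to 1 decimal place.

9.2 mOsm/kg

Calculated osmolality = 2·Na + glucose/18 + urea
= 2·140 + 83/18 + 3.2
= 280 + 4.61 + 3.20
= 287.81 mOsm/kg ≈ 287.8 mOsm/kg
Osmolar gap = measured − calculated = 297 − 287.8 = 9.2 mOsm/kg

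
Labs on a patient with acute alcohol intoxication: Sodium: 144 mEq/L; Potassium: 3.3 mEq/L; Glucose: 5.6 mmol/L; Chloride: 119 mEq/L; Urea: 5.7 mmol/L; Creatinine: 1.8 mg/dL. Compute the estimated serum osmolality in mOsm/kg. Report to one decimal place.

Calculated osmolality = 2·Na + glucose + urea
= 2·144 + 5.6 + 5.7
= 288 + 5.60 + 5.70
= 299.3 mOsm/kg

299.3 mOsm/kg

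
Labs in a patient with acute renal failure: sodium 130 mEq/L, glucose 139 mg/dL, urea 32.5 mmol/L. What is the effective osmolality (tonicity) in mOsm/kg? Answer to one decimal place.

Effective osmolality excludes urea (freely permeant across cell membranes):
2·Na + glucose/18
= 2·130 + 139/18
= 260 + 7.72
= 267.72 mOsm/kg

267.7 mOsm/kg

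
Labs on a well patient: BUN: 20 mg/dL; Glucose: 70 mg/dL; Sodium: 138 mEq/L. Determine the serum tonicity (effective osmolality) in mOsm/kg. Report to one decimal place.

279.9 mOsm/kg

Effective osmolality excludes urea (freely permeant across cell membranes):
2·Na + glucose/18
= 2·138 + 70/18
= 276 + 3.89
= 279.89 mOsm/kg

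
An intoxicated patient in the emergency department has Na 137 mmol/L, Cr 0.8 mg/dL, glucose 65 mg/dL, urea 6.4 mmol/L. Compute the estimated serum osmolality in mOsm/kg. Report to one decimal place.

Calculated osmolality = 2·Na + glucose/18 + urea
= 2·137 + 65/18 + 6.4
= 274 + 3.61 + 6.40
= 284.01 mOsm/kg

284.0 mOsm/kg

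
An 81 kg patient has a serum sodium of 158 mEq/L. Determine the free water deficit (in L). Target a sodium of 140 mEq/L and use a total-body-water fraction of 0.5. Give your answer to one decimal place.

TBW = 0.5 · 81 = 40.5 L
Free water deficit = TBW · (Na/140 − 1)
= 40.5 · (158/140 − 1)
= 40.5 · 0.1286
= 5.21 L

5.2 L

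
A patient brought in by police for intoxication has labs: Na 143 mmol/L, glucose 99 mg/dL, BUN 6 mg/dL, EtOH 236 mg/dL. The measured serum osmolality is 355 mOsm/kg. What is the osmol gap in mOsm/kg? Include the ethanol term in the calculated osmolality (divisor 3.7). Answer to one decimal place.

Calculated osmolality = 2·Na + glucose/18 + BUN/2.8 + ethanol/3.7
= 2·143 + 99/18 + 6/2.8 + 236/3.7
= 286 + 5.50 + 2.14 + 63.78
= 357.42 mOsm/kg ≈ 357.4 mOsm/kg
Osmolar gap = measured − calculated = 355 − 357.4 = -2.4 mOsm/kg

-2.4 mOsm/kg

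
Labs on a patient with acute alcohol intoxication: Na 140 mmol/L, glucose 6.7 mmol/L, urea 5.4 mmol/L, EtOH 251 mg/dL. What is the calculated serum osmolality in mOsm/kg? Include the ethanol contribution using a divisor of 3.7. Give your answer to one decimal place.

Calculated osmolality = 2·Na + glucose + urea + ethanol/3.7
= 2·140 + 6.7 + 5.4 + 251/3.7
= 280 + 6.70 + 5.40 + 67.84
= 359.94 mOsm/kg

359.9 mOsm/kg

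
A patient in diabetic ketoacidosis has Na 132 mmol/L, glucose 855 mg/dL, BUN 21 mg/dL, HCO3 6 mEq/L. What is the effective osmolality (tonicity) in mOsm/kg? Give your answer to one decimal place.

311.5 mOsm/kg

Effective osmolality excludes urea (freely permeant across cell membranes):
2·Na + glucose/18
= 2·132 + 855/18
= 264 + 47.5
= 311.5 mOsm/kg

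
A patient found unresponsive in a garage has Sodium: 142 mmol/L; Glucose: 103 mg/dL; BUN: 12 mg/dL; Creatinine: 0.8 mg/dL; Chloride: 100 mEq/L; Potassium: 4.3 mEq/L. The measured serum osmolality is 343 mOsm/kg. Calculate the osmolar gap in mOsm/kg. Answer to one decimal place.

Calculated osmolality = 2·Na + glucose/18 + BUN/2.8
= 2·142 + 103/18 + 12/2.8
= 284 + 5.72 + 4.29
= 294.01 mOsm/kg ≈ 294.0 mOsm/kg
Osmolar gap = measured − calculated = 343 − 294.0 = 49.0 mOsm/kg

49.0 mOsm/kg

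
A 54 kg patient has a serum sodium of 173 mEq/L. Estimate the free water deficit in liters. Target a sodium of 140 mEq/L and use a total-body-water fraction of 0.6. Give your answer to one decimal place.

TBW = 0.6 · 54 = 32.4 L
Free water deficit = TBW · (Na/140 − 1)
= 32.4 · (173/140 − 1)
= 32.4 · 0.2357
= 7.64 L

7.6 L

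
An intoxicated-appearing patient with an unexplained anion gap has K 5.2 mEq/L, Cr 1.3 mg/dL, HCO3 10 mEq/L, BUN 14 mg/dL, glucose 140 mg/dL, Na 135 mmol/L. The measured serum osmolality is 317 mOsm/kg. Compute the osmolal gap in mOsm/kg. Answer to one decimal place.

Calculated osmolality = 2·Na + glucose/18 + BUN/2.8
= 2·135 + 140/18 + 14/2.8
= 270 + 7.78 + 5
= 282.78 mOsm/kg ≈ 282.8 mOsm/kg
Osmolar gap = measured − calculated = 317 − 282.8 = 34.2 mOsm/kg

34.2 mOsm/kg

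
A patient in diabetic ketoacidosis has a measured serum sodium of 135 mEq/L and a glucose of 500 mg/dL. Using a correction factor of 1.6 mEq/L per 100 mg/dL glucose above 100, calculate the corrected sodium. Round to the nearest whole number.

141 mEq/L

Corrected Na = measured Na + 1.6 · (glucose − 100)/100
= 135 + 1.6 · (500 − 100)/100
= 135 + 6.4
= 141.4 mEq/L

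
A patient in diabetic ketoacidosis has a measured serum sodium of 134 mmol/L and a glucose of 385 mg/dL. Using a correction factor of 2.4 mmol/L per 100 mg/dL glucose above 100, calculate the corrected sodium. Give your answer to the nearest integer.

141 mmol/L

Corrected Na = measured Na + 2.4 · (glucose − 100)/100
= 134 + 2.4 · (385 − 100)/100
= 134 + 6.8
= 140.8 mmol/L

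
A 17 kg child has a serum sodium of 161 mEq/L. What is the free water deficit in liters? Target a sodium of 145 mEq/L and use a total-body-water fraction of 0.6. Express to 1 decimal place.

1.1 L

TBW = 0.6 · 17 = 10.2 L
Free water deficit = TBW · (Na/145 − 1)
= 10.2 · (161/145 − 1)
= 10.2 · 0.1103
= 1.13 L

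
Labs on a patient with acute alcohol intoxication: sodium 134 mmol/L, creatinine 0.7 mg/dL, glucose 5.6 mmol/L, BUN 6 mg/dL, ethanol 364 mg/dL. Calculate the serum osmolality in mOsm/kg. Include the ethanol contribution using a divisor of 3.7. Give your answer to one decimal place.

Calculated osmolality = 2·Na + glucose + BUN/2.8 + ethanol/3.7
= 2·134 + 5.6 + 6/2.8 + 364/3.7
= 268 + 5.60 + 2.14 + 98.38
= 374.12 mOsm/kg

374.1 mOsm/kg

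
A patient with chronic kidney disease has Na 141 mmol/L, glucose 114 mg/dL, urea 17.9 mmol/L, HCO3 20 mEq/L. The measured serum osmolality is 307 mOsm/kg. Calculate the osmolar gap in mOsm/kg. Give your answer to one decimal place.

Calculated osmolality = 2·Na + glucose/18 + urea
= 2·141 + 114/18 + 17.9
= 282 + 6.33 + 17.90
= 306.23 mOsm/kg ≈ 306.2 mOsm/kg
Osmolar gap = measured − calculated = 307 − 306.2 = 0.8 mOsm/kg

0.8 mOsm/kg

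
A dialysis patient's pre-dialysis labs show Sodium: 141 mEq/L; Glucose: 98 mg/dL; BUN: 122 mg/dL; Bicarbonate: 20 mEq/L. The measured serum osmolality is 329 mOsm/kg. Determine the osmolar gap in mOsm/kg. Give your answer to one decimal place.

-2.0 mOsm/kg

Calculated osmolality = 2·Na + glucose/18 + BUN/2.8
= 2·141 + 98/18 + 122/2.8
= 282 + 5.44 + 43.57
= 331.01 mOsm/kg ≈ 331.0 mOsm/kg
Osmolar gap = measured − calculated = 329 − 331.0 = -2.0 mOsm/kg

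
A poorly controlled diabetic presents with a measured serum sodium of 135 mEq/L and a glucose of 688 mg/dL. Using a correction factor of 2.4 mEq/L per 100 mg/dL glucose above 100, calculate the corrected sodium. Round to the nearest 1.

Corrected Na = measured Na + 2.4 · (glucose − 100)/100
= 135 + 2.4 · (688 − 100)/100
= 135 + 14.1
= 149.1 mEq/L

149 mEq/L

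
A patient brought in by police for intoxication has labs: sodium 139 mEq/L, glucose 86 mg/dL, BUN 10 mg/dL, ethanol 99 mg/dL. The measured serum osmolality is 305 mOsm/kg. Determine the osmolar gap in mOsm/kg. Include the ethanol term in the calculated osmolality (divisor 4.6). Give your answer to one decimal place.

-2.9 mOsm/kg

Calculated osmolality = 2·Na + glucose/18 + BUN/2.8 + ethanol/4.6
= 2·139 + 86/18 + 10/2.8 + 99/4.6
= 278 + 4.78 + 3.57 + 21.52
= 307.87 mOsm/kg ≈ 307.9 mOsm/kg
Osmolar gap = measured − calculated = 305 − 307.9 = -2.9 mOsm/kg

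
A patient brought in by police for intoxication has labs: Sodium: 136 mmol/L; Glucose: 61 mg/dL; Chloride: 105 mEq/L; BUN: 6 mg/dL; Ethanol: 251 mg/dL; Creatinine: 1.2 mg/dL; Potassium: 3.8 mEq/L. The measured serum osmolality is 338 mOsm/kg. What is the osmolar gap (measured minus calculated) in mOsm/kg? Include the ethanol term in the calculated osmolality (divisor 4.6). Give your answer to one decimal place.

Calculated osmolality = 2·Na + glucose/18 + BUN/2.8 + ethanol/4.6
= 2·136 + 61/18 + 6/2.8 + 251/4.6
= 272 + 3.39 + 2.14 + 54.57
= 332.1 mOsm/kg ≈ 332.1 mOsm/kg
Osmolar gap = measured − calculated = 338 − 332.1 = 5.9 mOsm/kg

5.9 mOsm/kg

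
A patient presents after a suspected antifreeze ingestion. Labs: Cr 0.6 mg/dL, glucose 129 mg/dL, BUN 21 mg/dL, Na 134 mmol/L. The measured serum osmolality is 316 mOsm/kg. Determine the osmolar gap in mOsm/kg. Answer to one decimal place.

Calculated osmolality = 2·Na + glucose/18 + BUN/2.8
= 2·134 + 129/18 + 21/2.8
= 268 + 7.17 + 7.50
= 282.67 mOsm/kg ≈ 282.7 mOsm/kg
Osmolar gap = measured − calculated = 316 − 282.7 = 33.3 mOsm/kg

33.3 mOsm/kg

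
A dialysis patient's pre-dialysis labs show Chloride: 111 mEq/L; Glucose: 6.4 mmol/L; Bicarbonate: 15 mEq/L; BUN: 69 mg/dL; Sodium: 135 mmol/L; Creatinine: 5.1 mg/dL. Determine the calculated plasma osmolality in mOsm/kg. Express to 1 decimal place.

301.0 mOsm/kg

Calculated osmolality = 2·Na + glucose + BUN/2.8
= 2·135 + 6.4 + 69/2.8
= 270 + 6.40 + 24.64
= 301.04 mOsm/kg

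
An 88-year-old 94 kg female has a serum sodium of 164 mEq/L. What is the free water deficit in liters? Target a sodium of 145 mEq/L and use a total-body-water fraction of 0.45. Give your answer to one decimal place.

5.5 L

TBW = 0.45 · 94 = 42.3 L
Free water deficit = TBW · (Na/145 − 1)
= 42.3 · (164/145 − 1)
= 42.3 · 0.131
= 5.54 L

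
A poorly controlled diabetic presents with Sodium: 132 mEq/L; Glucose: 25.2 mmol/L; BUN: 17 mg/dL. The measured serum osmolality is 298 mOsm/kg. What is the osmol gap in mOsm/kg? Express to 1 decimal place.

2.7 mOsm/kg

Calculated osmolality = 2·Na + glucose + BUN/2.8
= 2·132 + 25.2 + 17/2.8
= 264 + 25.20 + 6.07
= 295.27 mOsm/kg ≈ 295.3 mOsm/kg
Osmolar gap = measured − calculated = 298 − 295.3 = 2.7 mOsm/kg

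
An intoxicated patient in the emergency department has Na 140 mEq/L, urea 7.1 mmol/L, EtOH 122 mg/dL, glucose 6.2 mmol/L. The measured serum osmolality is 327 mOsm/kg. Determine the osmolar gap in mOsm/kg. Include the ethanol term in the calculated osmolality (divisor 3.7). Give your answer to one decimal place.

Calculated osmolality = 2·Na + glucose + urea + ethanol/3.7
= 2·140 + 6.2 + 7.1 + 122/3.7
= 280 + 6.20 + 7.10 + 32.97
= 326.27 mOsm/kg ≈ 326.3 mOsm/kg
Osmolar gap = measured − calculated = 327 − 326.3 = 0.7 mOsm/kg

0.7 mOsm/kg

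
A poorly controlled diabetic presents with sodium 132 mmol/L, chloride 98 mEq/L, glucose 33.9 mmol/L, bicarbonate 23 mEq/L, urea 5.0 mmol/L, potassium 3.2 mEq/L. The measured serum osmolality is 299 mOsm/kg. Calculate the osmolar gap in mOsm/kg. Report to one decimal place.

-3.9 mOsm/kg

Calculated osmolality = 2·Na + glucose + urea
= 2·132 + 33.9 + 5
= 264 + 33.90 + 5
= 302.9 mOsm/kg ≈ 302.9 mOsm/kg
Osmolar gap = measured − calculated = 299 − 302.9 = -3.9 mOsm/kg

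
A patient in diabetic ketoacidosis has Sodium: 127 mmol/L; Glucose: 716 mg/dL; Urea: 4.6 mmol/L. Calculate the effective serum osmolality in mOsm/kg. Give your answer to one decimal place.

293.8 mOsm/kg

Effective osmolality excludes urea (freely permeant across cell membranes):
2·Na + glucose/18
= 2·127 + 716/18
= 254 + 39.78
= 293.78 mOsm/kg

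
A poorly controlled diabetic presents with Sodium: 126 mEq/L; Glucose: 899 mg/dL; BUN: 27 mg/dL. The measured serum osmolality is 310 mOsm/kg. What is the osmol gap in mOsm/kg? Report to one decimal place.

-1.6 mOsm/kg

Calculated osmolality = 2·Na + glucose/18 + BUN/2.8
= 2·126 + 899/18 + 27/2.8
= 252 + 49.94 + 9.64
= 311.58 mOsm/kg ≈ 311.6 mOsm/kg
Osmolar gap = measured − calculated = 310 − 311.6 = -1.6 mOsm/kg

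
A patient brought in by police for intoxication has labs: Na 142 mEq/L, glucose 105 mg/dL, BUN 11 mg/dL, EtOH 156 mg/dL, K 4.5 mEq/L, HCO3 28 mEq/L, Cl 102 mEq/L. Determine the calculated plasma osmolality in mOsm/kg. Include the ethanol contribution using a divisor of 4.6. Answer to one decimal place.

327.7 mOsm/kg

Calculated osmolality = 2·Na + glucose/18 + BUN/2.8 + ethanol/4.6
= 2·142 + 105/18 + 11/2.8 + 156/4.6
= 284 + 5.83 + 3.93 + 33.91
= 327.67 mOsm/kg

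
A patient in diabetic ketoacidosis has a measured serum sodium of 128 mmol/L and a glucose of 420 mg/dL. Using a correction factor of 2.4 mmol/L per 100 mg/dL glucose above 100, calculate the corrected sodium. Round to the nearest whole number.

Corrected Na = measured Na + 2.4 · (glucose − 100)/100
= 128 + 2.4 · (420 − 100)/100
= 128 + 7.7
= 135.7 mmol/L

136 mmol/L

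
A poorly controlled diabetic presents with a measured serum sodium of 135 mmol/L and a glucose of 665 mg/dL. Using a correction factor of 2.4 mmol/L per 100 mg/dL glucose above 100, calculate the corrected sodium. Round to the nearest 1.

149 mmol/L

Corrected Na = measured Na + 2.4 · (glucose − 100)/100
= 135 + 2.4 · (665 − 100)/100
= 135 + 13.6
= 148.6 mmol/L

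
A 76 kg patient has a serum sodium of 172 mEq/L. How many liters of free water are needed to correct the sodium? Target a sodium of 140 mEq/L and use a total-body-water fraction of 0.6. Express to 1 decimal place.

TBW = 0.6 · 76 = 45.6 L
Free water deficit = TBW · (Na/140 − 1)
= 45.6 · (172/140 − 1)
= 45.6 · 0.2286
= 10.42 L

10.4 L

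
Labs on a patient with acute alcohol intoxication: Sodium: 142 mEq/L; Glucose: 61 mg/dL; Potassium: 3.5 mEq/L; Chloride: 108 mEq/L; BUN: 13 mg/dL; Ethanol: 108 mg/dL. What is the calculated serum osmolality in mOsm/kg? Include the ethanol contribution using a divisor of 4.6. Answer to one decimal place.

Calculated osmolality = 2·Na + glucose/18 + BUN/2.8 + ethanol/4.6
= 2·142 + 61/18 + 13/2.8 + 108/4.6
= 284 + 3.39 + 4.64 + 23.48
= 315.51 mOsm/kg

315.5 mOsm/kg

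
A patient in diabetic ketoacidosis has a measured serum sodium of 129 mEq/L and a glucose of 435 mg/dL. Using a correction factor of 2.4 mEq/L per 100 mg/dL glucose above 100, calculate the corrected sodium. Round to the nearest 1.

Corrected Na = measured Na + 2.4 · (glucose − 100)/100
= 129 + 2.4 · (435 − 100)/100
= 129 + 8
= 137 mEq/L

137 mEq/L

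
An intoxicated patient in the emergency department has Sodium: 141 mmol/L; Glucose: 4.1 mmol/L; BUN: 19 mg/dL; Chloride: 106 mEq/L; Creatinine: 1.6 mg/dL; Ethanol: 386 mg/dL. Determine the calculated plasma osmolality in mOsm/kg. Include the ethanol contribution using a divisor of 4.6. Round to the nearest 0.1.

376.8 mOsm/kg

Calculated osmolality = 2·Na + glucose + BUN/2.8 + ethanol/4.6
= 2·141 + 4.1 + 19/2.8 + 386/4.6
= 282 + 4.10 + 6.79 + 83.91
= 376.8 mOsm/kg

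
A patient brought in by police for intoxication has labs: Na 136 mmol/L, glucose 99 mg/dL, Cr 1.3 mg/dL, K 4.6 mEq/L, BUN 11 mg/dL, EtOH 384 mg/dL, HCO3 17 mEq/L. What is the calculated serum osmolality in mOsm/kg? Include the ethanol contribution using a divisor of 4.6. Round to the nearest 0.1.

Calculated osmolality = 2·Na + glucose/18 + BUN/2.8 + ethanol/4.6
= 2·136 + 99/18 + 11/2.8 + 384/4.6
= 272 + 5.50 + 3.93 + 83.48
= 364.91 mOsm/kg

364.9 mOsm/kg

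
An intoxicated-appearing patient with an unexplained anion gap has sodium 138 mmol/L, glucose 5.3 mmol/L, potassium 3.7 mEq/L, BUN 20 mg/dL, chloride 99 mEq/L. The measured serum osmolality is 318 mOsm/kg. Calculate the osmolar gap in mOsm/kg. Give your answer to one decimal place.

29.6 mOsm/kg

Calculated osmolality = 2·Na + glucose + BUN/2.8
= 2·138 + 5.3 + 20/2.8
= 276 + 5.30 + 7.14
= 288.44 mOsm/kg ≈ 288.4 mOsm/kg
Osmolar gap = measured − calculated = 318 − 288.4 = 29.6 mOsm/kg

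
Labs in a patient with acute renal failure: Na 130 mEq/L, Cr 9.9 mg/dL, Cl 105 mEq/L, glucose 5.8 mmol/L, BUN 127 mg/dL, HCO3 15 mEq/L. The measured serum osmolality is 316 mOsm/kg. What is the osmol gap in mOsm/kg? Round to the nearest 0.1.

4.8 mOsm/kg

Calculated osmolality = 2·Na + glucose + BUN/2.8
= 2·130 + 5.8 + 127/2.8
= 260 + 5.80 + 45.36
= 311.16 mOsm/kg ≈ 311.2 mOsm/kg
Osmolar gap = measured − calculated = 316 − 311.2 = 4.8 mOsm/kg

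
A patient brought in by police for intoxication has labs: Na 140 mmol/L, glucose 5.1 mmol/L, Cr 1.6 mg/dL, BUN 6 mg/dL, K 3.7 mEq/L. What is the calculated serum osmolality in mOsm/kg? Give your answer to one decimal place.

Calculated osmolality = 2·Na + glucose + BUN/2.8
= 2·140 + 5.1 + 6/2.8
= 280 + 5.10 + 2.14
= 287.24 mOsm/kg

287.2 mOsm/kg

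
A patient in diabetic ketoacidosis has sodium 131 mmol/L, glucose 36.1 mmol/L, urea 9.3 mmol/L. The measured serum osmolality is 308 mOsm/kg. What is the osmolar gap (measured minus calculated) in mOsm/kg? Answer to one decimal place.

0.6 mOsm/kg

Calculated osmolality = 2·Na + glucose + urea
= 2·131 + 36.1 + 9.3
= 262 + 36.10 + 9.30
= 307.4 mOsm/kg ≈ 307.4 mOsm/kg
Osmolar gap = measured − calculated = 308 − 307.4 = 0.6 mOsm/kg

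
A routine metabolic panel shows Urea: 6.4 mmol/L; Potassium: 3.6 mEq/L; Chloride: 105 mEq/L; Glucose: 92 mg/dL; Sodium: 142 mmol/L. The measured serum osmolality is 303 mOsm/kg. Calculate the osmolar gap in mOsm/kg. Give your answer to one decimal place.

7.5 mOsm/kg

Calculated osmolality = 2·Na + glucose/18 + urea
= 2·142 + 92/18 + 6.4
= 284 + 5.11 + 6.40
= 295.51 mOsm/kg ≈ 295.5 mOsm/kg
Osmolar gap = measured − calculated = 303 − 295.5 = 7.5 mOsm/kg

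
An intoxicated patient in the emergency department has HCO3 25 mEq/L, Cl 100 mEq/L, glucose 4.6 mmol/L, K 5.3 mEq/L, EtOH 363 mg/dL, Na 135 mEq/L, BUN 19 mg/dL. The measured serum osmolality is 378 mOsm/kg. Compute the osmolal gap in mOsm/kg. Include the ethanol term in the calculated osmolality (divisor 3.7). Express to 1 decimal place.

-1.5 mOsm/kg

Calculated osmolality = 2·Na + glucose + BUN/2.8 + ethanol/3.7
= 2·135 + 4.6 + 19/2.8 + 363/3.7
= 270 + 4.60 + 6.79 + 98.11
= 379.5 mOsm/kg ≈ 379.5 mOsm/kg
Osmolar gap = measured − calculated = 378 − 379.5 = -1.5 mOsm/kg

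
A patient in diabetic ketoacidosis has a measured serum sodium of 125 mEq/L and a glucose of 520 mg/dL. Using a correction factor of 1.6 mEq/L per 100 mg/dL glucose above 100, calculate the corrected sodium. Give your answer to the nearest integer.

Corrected Na = measured Na + 1.6 · (glucose − 100)/100
= 125 + 1.6 · (520 − 100)/100
= 125 + 6.7
= 131.7 mEq/L

132 mEq/L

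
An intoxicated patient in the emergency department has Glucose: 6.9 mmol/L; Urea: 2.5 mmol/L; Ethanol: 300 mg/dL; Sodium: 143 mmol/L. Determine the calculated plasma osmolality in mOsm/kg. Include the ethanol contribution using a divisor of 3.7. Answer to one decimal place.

376.5 mOsm/kg

Calculated osmolality = 2·Na + glucose + urea + ethanol/3.7
= 2·143 + 6.9 + 2.5 + 300/3.7
= 286 + 6.90 + 2.50 + 81.08
= 376.48 mOsm/kg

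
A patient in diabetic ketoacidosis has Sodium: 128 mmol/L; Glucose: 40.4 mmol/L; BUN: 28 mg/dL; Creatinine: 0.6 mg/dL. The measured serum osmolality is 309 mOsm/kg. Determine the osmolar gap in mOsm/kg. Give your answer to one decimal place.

2.6 mOsm/kg

Calculated osmolality = 2·Na + glucose + BUN/2.8
= 2·128 + 40.4 + 28/2.8
= 256 + 40.40 + 10
= 306.4 mOsm/kg ≈ 306.4 mOsm/kg
Osmolar gap = measured − calculated = 309 − 306.4 = 2.6 mOsm/kg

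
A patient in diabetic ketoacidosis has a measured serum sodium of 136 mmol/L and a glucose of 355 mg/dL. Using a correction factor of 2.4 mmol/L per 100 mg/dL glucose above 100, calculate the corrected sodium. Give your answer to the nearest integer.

142 mmol/L

Corrected Na = measured Na + 2.4 · (glucose − 100)/100
= 136 + 2.4 · (355 − 100)/100
= 136 + 6.1
= 142.1 mmol/L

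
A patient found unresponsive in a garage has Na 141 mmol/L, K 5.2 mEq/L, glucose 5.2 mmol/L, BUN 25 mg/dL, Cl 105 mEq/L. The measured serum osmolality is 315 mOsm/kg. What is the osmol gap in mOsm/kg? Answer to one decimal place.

Calculated osmolality = 2·Na + glucose + BUN/2.8
= 2·141 + 5.2 + 25/2.8
= 282 + 5.20 + 8.93
= 296.13 mOsm/kg ≈ 296.1 mOsm/kg
Osmolar gap = measured − calculated = 315 − 296.1 = 18.9 mOsm/kg

18.9 mOsm/kg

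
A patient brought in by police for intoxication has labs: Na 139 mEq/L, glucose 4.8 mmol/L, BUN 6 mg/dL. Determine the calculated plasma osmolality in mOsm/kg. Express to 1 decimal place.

284.9 mOsm/kg

Calculated osmolality = 2·Na + glucose + BUN/2.8
= 2·139 + 4.8 + 6/2.8
= 278 + 4.80 + 2.14
= 284.94 mOsm/kg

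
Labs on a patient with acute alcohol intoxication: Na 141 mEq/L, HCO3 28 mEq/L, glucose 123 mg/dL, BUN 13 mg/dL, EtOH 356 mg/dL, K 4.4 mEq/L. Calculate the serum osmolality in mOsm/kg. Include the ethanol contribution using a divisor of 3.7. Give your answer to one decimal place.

Calculated osmolality = 2·Na + glucose/18 + BUN/2.8 + ethanol/3.7
= 2·141 + 123/18 + 13/2.8 + 356/3.7
= 282 + 6.83 + 4.64 + 96.22
= 389.69 mOsm/kg

389.7 mOsm/kg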